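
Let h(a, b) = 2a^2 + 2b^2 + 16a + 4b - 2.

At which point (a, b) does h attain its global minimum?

h(a,b) separates as P(a) + Q(b) − 2, so its minimum is min P + min Q − 2.
P'(a) = 4a + 16 vanishes at a ∈ {-4}; Q'(b) = 4b + 4 vanishes at b ∈ {-1}.
Local minima of P (where P''>0): P(-4)=-32. Local minima of Q: Q(-1)=-2.
So the global minimum of h is P(-4) + Q(-1) − 2 = -32 − 2 − 2 = -36, attained at (-4, -1).

(-4, -1)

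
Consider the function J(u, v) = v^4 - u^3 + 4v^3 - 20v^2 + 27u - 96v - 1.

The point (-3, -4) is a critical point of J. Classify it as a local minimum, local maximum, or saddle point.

local minimum

The mixed partial ∂²J/∂u∂v is 0, so the Hessian at any point is diag(J_uu, J_vv) = diag(-6u, 4(3v^2 + 6v - 10)).
At (-3, -4): H = diag(18, 56).
Both eigenvalues are positive, so H is positive definite: a local minimum.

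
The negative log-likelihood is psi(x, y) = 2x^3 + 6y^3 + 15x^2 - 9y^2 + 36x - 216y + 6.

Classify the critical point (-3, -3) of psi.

The mixed partial ∂²psi/∂x∂y is 0, so the Hessian at any point is diag(psi_xx, psi_yy) = diag(6(2x + 5), 18(2y - 1)).
At (-3, -3): H = diag(-6, -126).
Both eigenvalues are negative, so H is negative definite: a local maximum.

local maximum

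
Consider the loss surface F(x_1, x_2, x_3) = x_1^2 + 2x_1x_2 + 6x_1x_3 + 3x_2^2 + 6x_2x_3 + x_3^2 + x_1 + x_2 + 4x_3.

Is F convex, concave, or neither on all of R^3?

neither

F is quadratic, so its Hessian is the constant matrix H = [[2, 2, 6], [2, 6, 6], [6, 6, 2]].
Leading principal minors: 2, 8, -128.
Neither pattern holds ⇒ H is indefinite ⇒ neither convex nor concave.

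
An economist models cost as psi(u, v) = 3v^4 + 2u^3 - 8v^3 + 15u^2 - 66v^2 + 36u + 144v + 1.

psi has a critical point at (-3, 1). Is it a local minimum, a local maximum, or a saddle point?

local maximum

The mixed partial ∂²psi/∂u∂v is 0, so the Hessian at any point is diag(psi_uu, psi_vv) = diag(6(2u + 5), 12(3v^2 - 4v - 11)).
At (-3, 1): H = diag(-6, -144).
Both eigenvalues are negative, so H is negative definite: a local maximum.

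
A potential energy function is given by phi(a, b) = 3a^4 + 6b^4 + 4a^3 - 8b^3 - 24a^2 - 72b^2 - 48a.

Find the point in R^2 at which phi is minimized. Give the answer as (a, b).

(2, 3)

phi(a,b) separates as P(a) + Q(b), so its minimum is min P + min Q.
P'(a) = 12(a - 2)(a + 1)(a + 2) vanishes at a ∈ {-2, -1, 2}; Q'(b) = 24b(b - 3)(b + 2) vanishes at b ∈ {-2, 0, 3}.
Local minima of P (where P''>0): P(-2)=16, P(2)=-112. Local minima of Q: Q(-2)=-128, Q(3)=-378.
So the global minimum of phi is P(2) + Q(3) = -112 − 378 = -490, attained at (2, 3).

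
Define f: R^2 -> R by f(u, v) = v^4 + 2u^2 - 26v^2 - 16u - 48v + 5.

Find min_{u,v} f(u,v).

f(u,v) separates as P(u) + Q(v) + 5, so its minimum is min P + min Q + 5.
P'(u) = 4u - 16 vanishes at u ∈ {4}; Q'(v) = 4(v - 4)(v + 1)(v + 3) vanishes at v ∈ {-3, -1, 4}.
Local minima of P (where P''>0): P(4)=-32. Local minima of Q: Q(-3)=-9, Q(4)=-352.
So the global minimum of f is P(4) + Q(4) + 5 = -32 − 352 + 5 = -379, attained at (4, 4).

-379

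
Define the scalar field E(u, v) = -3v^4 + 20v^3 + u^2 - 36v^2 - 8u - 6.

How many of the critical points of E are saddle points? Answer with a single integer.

E separates as a function of u plus a function of v, so ∇E=0 decouples.
∂E/∂u = 2(u - 4) = 0 at u ∈ {4}; ∂E/∂v = -12v(v - 3)(v - 2) = 0 at v ∈ {0, 2, 3}.
The Hessian is diagonal: diag(E_uu, E_vv). Second derivatives: E_uu(4)=2; E_vv(0)=-72, E_vv(2)=24, E_vv(3)=-36.
Saddle points occur where the two diagonal entries have opposite signs: (4, 0), (4, 3). Count: 2.

2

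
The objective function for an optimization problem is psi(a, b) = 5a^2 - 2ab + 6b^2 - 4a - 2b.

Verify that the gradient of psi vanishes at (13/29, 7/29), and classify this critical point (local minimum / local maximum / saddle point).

local minimum

∇psi = (10a - 2b - 4, -2a + 12b - 2); substituting (13/29, 7/29) gives ∇psi = (0, 0), so (13/29, 7/29) is indeed a critical point.
The Hessian of psi is constant: H = [[10, -2], [-2, 12]].
det(H) = 10·12 − (-2)² = 116.
det(H) > 0 and tr(H) = 22 > 0, so H is positive definite and the point is a local minimum.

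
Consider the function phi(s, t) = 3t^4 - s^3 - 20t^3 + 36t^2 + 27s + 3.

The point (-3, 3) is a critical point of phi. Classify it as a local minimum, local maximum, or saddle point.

local minimum

The mixed partial ∂²phi/∂s∂t is 0, so the Hessian at any point is diag(phi_ss, phi_tt) = diag(-6s, 12(3t^2 - 10t + 6)).
At (-3, 3): H = diag(18, 36).
Both eigenvalues are positive, so H is positive definite: a local minimum.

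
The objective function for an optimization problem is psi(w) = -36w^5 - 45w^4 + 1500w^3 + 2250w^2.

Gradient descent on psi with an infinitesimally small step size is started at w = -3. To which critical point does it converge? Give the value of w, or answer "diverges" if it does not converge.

-5

psi'(w) = -180w(w - 5)(w + 1)(w + 5), so psi'(-3) = 17280.
Gradient descent moves in the -psi' direction, i.e. w is decreasing.
The nearest critical point in that direction is w = -5, where psi'' = 36000 > 0 (a local minimum). The iterate converges there.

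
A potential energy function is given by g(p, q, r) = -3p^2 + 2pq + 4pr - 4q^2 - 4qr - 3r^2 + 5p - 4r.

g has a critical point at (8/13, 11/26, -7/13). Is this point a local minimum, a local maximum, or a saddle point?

The Hessian is constant: H = [[-6, 2, 4], [2, -8, -4], [4, -4, -6]].
Leading principal minors: Δ₁ = -6, Δ₂ = 44, Δ₃ = -104.
The minors alternate sign starting negative (−, +, −), so H is negative definite: a local maximum.

local maximum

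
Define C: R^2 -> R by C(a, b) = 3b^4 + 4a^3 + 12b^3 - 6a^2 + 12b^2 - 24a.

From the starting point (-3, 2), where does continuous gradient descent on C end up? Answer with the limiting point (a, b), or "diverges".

C is separable, so gradient descent decouples: a follows -∂C/∂a, b follows -∂C/∂b.
∂C/∂a = 12(a - 2)(a + 1); at a=-3 this is 120, so a decreases.
∂C/∂b = 12b(b + 1)(b + 2); at b=2 this is 288, so b decreases.
The a-coordinate has no critical point in that direction and runs off to infinity.

diverges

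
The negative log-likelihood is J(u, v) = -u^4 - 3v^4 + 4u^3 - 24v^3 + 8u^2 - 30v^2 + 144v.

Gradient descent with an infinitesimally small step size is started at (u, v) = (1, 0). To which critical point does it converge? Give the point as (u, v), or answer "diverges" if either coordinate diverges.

J is separable, so gradient descent decouples: u follows -∂J/∂u, v follows -∂J/∂v.
∂J/∂u = -4u(u - 4)(u + 1); at u=1 this is 24, so u decreases.
∂J/∂v = -12(v - 1)(v + 3)(v + 4); at v=0 this is 144, so v decreases.
u converges to its nearest critical value 0 (a local min of the u-part); v converges to -3. The iterate converges to (0, -3).

(0, -3)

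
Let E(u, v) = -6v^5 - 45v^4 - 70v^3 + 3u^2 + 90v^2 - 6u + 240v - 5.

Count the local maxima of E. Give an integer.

E separates as a function of u plus a function of v, so ∇E=0 decouples.
∂E/∂u = 6(u - 1) = 0 at u ∈ {1}; ∂E/∂v = -30(v - 1)(v + 1)(v + 2)(v + 4) = 0 at v ∈ {-4, -2, -1, 1}.
The Hessian is diagonal: diag(E_uu, E_vv). Second derivatives: E_uu(1)=6; E_vv(-4)=900, E_vv(-2)=-180, E_vv(-1)=180, E_vv(1)=-900.
Local maxima occur where both diagonal entries negative: none. Count: 0.

0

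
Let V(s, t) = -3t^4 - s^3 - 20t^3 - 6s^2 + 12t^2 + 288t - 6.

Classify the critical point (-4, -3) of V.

The mixed partial ∂²V/∂s∂t is 0, so the Hessian at any point is diag(V_ss, V_tt) = diag(-6(s + 2), 12(-3t^2 - 10t + 2)).
At (-4, -3): H = diag(12, 60).
Both eigenvalues are positive, so H is positive definite: a local minimum.

local minimum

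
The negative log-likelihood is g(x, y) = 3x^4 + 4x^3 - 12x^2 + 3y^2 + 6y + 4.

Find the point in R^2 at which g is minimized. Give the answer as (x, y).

(-2, -1)

g(x,y) separates as P(x) + Q(y) + 4, so its minimum is min P + min Q + 4.
P'(x) = 12x(x - 1)(x + 2) vanishes at x ∈ {-2, 0, 1}; Q'(y) = 6y + 6 vanishes at y ∈ {-1}.
Local minima of P (where P''>0): P(-2)=-32, P(1)=-5. Local minima of Q: Q(-1)=-3.
So the global minimum of g is P(-2) + Q(-1) + 4 = -32 − 3 + 4 = -31, attained at (-2, -1).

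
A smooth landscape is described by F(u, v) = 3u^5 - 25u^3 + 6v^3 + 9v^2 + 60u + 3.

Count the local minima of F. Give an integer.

2

F separates as a function of u plus a function of v, so ∇F=0 decouples.
∂F/∂u = 15(u - 2)(u - 1)(u + 1)(u + 2) = 0 at u ∈ {-2, -1, 1, 2}; ∂F/∂v = 18v(v + 1) = 0 at v ∈ {-1, 0}.
The Hessian is diagonal: diag(F_uu, F_vv). Second derivatives: F_uu(-2)=-180, F_uu(-1)=90, F_uu(1)=-90, F_uu(2)=180; F_vv(-1)=-18, F_vv(0)=18.
Local minima occur where both diagonal entries positive: (-1, 0), (2, 0). Count: 2.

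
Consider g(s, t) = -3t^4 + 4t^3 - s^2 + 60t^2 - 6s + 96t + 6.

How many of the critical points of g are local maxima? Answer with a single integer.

2

g separates as a function of s plus a function of t, so ∇g=0 decouples.
∂g/∂s = -2(s + 3) = 0 at s ∈ {-3}; ∂g/∂t = -12(t - 4)(t + 1)(t + 2) = 0 at t ∈ {-2, -1, 4}.
The Hessian is diagonal: diag(g_ss, g_tt). Second derivatives: g_ss(-3)=-2; g_tt(-2)=-72, g_tt(-1)=60, g_tt(4)=-360.
Local maxima occur where both diagonal entries negative: (-3, -2), (-3, 4). Count: 2.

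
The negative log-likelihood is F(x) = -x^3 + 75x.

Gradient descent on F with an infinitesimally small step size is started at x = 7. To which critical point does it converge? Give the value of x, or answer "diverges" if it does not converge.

F'(x) = -3(x - 5)(x + 5), so F'(7) = -72.
Gradient descent moves in the -F' direction, i.e. x is increasing.
There is no critical point above x=7, and F' keeps the same sign, so the iterate runs off to +∞.

diverges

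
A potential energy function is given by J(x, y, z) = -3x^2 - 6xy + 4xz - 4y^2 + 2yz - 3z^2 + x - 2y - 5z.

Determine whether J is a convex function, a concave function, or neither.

concave

J is quadratic, so its Hessian is the constant matrix H = [[-6, -6, 4], [-6, -8, 2], [4, 2, -6]].
Leading principal minors: -6, 12, -16.
Signs alternate −, +, − ⇒ H ≺ 0 ⇒ concave.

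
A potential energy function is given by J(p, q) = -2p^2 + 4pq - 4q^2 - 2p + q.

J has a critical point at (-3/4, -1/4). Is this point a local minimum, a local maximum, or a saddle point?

The Hessian of J is constant: H = [[-4, 4], [4, -8]].
det(H) = (-4)·(-8) − 4² = 16.
det(H) > 0 and tr(H) = -12 < 0, so H is negative definite and the point is a local maximum.

local maximum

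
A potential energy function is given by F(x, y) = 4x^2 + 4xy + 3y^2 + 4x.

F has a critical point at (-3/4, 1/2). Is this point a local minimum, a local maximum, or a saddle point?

The Hessian of F is constant: H = [[8, 4], [4, 6]].
det(H) = 8·6 − 4² = 32.
det(H) > 0 and tr(H) = 14 > 0, so H is positive definite and the point is a local minimum.

local minimum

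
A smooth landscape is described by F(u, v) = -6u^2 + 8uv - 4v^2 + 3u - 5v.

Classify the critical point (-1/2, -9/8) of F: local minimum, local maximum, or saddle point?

The Hessian of F is constant: H = [[-12, 8], [8, -8]].
det(H) = (-12)·(-8) − 8² = 32.
det(H) > 0 and tr(H) = -20 < 0, so H is negative definite and the point is a local maximum.

local maximum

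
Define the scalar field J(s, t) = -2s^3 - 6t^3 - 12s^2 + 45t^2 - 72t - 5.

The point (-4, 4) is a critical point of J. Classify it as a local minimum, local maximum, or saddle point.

The mixed partial ∂²J/∂s∂t is 0, so the Hessian at any point is diag(J_ss, J_tt) = diag(-12(s + 2), 18(-2t + 5)).
At (-4, 4): H = diag(24, -54).
The eigenvalues have opposite signs, so H is indefinite: a saddle point.

saddle point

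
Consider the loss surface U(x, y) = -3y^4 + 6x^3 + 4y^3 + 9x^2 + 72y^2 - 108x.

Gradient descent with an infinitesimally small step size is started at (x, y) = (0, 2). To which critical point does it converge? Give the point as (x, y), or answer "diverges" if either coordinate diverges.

U is separable, so gradient descent decouples: x follows -∂U/∂x, y follows -∂U/∂y.
∂U/∂x = 18(x - 2)(x + 3); at x=0 this is -108, so x increases.
∂U/∂y = -12y(y - 4)(y + 3); at y=2 this is 240, so y decreases.
x converges to its nearest critical value 2 (a local min of the x-part); y converges to 0. The iterate converges to (2, 0).

(2, 0)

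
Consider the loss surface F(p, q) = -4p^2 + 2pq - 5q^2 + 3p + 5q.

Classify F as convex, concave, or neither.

F is quadratic, so its Hessian is the constant matrix H = [[-8, 2], [2, -10]].
det(H) = 76, tr(H) = -18.
det(H) > 0 and tr(H) < 0, so H is negative definite everywhere: concave.

concave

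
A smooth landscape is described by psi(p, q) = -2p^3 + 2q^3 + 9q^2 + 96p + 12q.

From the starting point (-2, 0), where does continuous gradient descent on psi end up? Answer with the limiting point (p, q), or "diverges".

(-4, -1)

psi is separable, so gradient descent decouples: p follows -∂psi/∂p, q follows -∂psi/∂q.
∂psi/∂p = -6(p - 4)(p + 4); at p=-2 this is 72, so p decreases.
∂psi/∂q = 6(q + 1)(q + 2); at q=0 this is 12, so q decreases.
p converges to its nearest critical value -4 (a local min of the p-part); q converges to -1. The iterate converges to (-4, -1).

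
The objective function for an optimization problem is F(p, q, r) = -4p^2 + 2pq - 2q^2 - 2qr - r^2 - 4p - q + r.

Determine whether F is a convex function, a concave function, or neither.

concave

F is quadratic, so its Hessian is the constant matrix H = [[-8, 2, 0], [2, -4, -2], [0, -2, -2]].
Leading principal minors: -8, 28, -24.
Signs alternate −, +, − ⇒ H ≺ 0 ⇒ concave.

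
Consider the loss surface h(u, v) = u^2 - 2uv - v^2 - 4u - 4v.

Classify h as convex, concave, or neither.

neither

h is quadratic, so its Hessian is the constant matrix H = [[2, -2], [-2, -2]].
det(H) = -8, tr(H) = 0.
det(H) < 0, so H is indefinite: neither convex nor concave.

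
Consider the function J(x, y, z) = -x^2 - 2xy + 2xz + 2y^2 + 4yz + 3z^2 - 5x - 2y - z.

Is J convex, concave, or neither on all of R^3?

neither

J is quadratic, so its Hessian is the constant matrix H = [[-2, -2, 2], [-2, 4, 4], [2, 4, 6]].
Leading principal minors: -2, -12, -88.
Neither pattern holds ⇒ H is indefinite ⇒ neither convex nor concave.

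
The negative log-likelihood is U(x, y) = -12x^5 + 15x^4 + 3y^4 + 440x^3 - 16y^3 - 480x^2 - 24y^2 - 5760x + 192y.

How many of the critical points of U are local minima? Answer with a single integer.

4

U separates as a function of x plus a function of y, so ∇U=0 decouples.
∂U/∂x = -60(x - 4)(x - 3)(x + 2)(x + 4) = 0 at x ∈ {-4, -2, 3, 4}; ∂U/∂y = 12(y - 4)(y - 2)(y + 2) = 0 at y ∈ {-2, 2, 4}.
The Hessian is diagonal: diag(U_xx, U_yy). Second derivatives: U_xx(-4)=6720, U_xx(-2)=-3600, U_xx(3)=2100, U_xx(4)=-2880; U_yy(-2)=288, U_yy(2)=-96, U_yy(4)=144.
Local minima occur where both diagonal entries positive: (-4, -2), (-4, 4), (3, -2), (3, 4). Count: 4.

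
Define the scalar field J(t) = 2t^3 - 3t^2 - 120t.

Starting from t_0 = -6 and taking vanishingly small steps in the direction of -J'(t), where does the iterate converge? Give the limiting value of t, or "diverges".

diverges

J'(t) = 6(t - 5)(t + 4), so J'(-6) = 132.
Gradient descent moves in the -J' direction, i.e. t is decreasing.
There is no critical point below t=-6, and J' keeps the same sign, so the iterate runs off to −∞.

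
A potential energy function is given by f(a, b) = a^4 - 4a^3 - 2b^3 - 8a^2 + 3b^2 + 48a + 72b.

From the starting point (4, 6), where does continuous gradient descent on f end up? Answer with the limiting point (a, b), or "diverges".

diverges

f is separable, so gradient descent decouples: a follows -∂f/∂a, b follows -∂f/∂b.
∂f/∂a = 4(a - 3)(a - 2)(a + 2); at a=4 this is 48, so a decreases.
∂f/∂b = -6(b - 4)(b + 3); at b=6 this is -108, so b increases.
The b-coordinate has no critical point in that direction and runs off to infinity.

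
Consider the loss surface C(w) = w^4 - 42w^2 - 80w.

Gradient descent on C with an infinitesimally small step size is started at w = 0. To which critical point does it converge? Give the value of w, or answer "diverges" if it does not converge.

5

C'(w) = 4(w - 5)(w + 1)(w + 4), so C'(0) = -80.
Gradient descent moves in the -C' direction, i.e. w is increasing.
The nearest critical point in that direction is w = 5, where C'' = 216 > 0 (a local minimum). The iterate converges there.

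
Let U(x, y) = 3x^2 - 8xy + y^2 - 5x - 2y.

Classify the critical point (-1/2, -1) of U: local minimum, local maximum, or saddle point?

saddle point

The Hessian of U is constant: H = [[6, -8], [-8, 2]].
det(H) = 6·2 − (-8)² = -52.
Since det(H) < 0, H is indefinite and the critical point is a saddle point.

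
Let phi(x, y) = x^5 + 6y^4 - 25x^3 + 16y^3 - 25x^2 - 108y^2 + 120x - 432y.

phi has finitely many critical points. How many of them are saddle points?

6

phi separates as a function of x plus a function of y, so ∇phi=0 decouples.
∂phi/∂x = 5(x - 4)(x - 1)(x + 2)(x + 3) = 0 at x ∈ {-3, -2, 1, 4}; ∂phi/∂y = 24(y - 3)(y + 2)(y + 3) = 0 at y ∈ {-3, -2, 3}.
The Hessian is diagonal: diag(phi_xx, phi_yy). Second derivatives: phi_xx(-3)=-140, phi_xx(-2)=90, phi_xx(1)=-180, phi_xx(4)=630; phi_yy(-3)=144, phi_yy(-2)=-120, phi_yy(3)=720.
Saddle points occur where the two diagonal entries have opposite signs: (-3, -3), (-3, 3), (-2, -2), (1, -3), (1, 3), (4, -2). Count: 6.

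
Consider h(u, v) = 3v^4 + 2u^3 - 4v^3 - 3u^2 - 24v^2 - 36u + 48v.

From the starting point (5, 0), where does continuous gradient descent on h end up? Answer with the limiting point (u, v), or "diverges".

(3, -2)

h is separable, so gradient descent decouples: u follows -∂h/∂u, v follows -∂h/∂v.
∂h/∂u = 6(u - 3)(u + 2); at u=5 this is 84, so u decreases.
∂h/∂v = 12(v - 2)(v - 1)(v + 2); at v=0 this is 48, so v decreases.
u converges to its nearest critical value 3 (a local min of the u-part); v converges to -2. The iterate converges to (3, -2).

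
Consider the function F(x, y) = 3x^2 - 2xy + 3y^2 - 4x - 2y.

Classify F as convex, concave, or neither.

F is quadratic, so its Hessian is the constant matrix H = [[6, -2], [-2, 6]].
det(H) = 32, tr(H) = 12.
det(H) > 0 and tr(H) > 0, so H is positive definite everywhere: convex.

convex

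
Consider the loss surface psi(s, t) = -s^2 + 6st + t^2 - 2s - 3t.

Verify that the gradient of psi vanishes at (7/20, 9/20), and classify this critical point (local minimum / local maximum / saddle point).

∇psi = (-2s + 6t - 2, 6s + 2t - 3); substituting (7/20, 9/20) gives ∇psi = (0, 0), so (7/20, 9/20) is indeed a critical point.
The Hessian of psi is constant: H = [[-2, 6], [6, 2]].
det(H) = (-2)·2 − 6² = -40.
Since det(H) < 0, H is indefinite and the critical point is a saddle point.

saddle point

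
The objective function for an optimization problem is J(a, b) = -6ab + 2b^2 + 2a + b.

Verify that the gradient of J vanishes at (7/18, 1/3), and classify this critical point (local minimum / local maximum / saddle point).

saddle point

∇J = (-6b + 2, -6a + 4b + 1); substituting (7/18, 1/3) gives ∇J = (0, 0), so (7/18, 1/3) is indeed a critical point.
The Hessian of J is constant: H = [[0, -6], [-6, 4]].
det(H) = 0·4 − (-6)² = -36.
Since det(H) < 0, H is indefinite and the critical point is a saddle point.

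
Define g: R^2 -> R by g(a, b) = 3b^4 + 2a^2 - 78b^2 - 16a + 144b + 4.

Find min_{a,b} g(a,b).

-1084

g(a,b) separates as P(a) + Q(b) + 4, so its minimum is min P + min Q + 4.
P'(a) = 4a - 16 vanishes at a ∈ {4}; Q'(b) = 12(b - 3)(b - 1)(b + 4) vanishes at b ∈ {-4, 1, 3}.
Local minima of P (where P''>0): P(4)=-32. Local minima of Q: Q(-4)=-1056, Q(3)=-27.
So the global minimum of g is P(4) + Q(-4) + 4 = -32 − 1056 + 4 = -1084, attained at (4, -4).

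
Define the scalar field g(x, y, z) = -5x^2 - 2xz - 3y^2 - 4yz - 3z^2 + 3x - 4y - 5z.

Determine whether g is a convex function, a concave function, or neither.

g is quadratic, so its Hessian is the constant matrix H = [[-10, 0, -2], [0, -6, -4], [-2, -4, -6]].
Leading principal minors: -10, 60, -176.
Signs alternate −, +, − ⇒ H ≺ 0 ⇒ concave.

concave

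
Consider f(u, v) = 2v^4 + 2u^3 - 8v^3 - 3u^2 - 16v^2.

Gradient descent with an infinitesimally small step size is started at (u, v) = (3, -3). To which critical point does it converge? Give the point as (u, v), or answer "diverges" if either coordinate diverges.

f is separable, so gradient descent decouples: u follows -∂f/∂u, v follows -∂f/∂v.
∂f/∂u = 6u(u - 1); at u=3 this is 36, so u decreases.
∂f/∂v = 8v(v - 4)(v + 1); at v=-3 this is -336, so v increases.
u converges to its nearest critical value 1 (a local min of the u-part); v converges to -1. The iterate converges to (1, -1).

(1, -1)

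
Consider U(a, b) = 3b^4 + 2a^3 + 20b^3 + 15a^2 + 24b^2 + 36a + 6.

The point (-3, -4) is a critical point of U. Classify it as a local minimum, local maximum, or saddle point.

saddle point

The mixed partial ∂²U/∂a∂b is 0, so the Hessian at any point is diag(U_aa, U_bb) = diag(6(2a + 5), 12(3b^2 + 10b + 4)).
At (-3, -4): H = diag(-6, 144).
The eigenvalues have opposite signs, so H is indefinite: a saddle point.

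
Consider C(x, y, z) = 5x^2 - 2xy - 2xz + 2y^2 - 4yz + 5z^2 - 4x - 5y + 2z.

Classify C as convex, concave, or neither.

convex

C is quadratic, so its Hessian is the constant matrix H = [[10, -2, -2], [-2, 4, -4], [-2, -4, 10]].
Leading principal minors: 10, 36, 152.
All positive ⇒ H ≻ 0 ⇒ convex.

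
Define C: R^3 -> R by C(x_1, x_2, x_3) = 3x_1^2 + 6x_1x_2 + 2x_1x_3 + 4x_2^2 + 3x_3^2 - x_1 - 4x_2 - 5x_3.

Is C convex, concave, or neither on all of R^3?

convex

C is quadratic, so its Hessian is the constant matrix H = [[6, 6, 2], [6, 8, 0], [2, 0, 6]].
Leading principal minors: 6, 12, 40.
All positive ⇒ H ≻ 0 ⇒ convex.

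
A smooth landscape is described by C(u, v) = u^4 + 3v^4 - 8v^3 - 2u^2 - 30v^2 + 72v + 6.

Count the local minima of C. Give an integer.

C separates as a function of u plus a function of v, so ∇C=0 decouples.
∂C/∂u = 4u(u - 1)(u + 1) = 0 at u ∈ {-1, 0, 1}; ∂C/∂v = 12(v - 3)(v - 1)(v + 2) = 0 at v ∈ {-2, 1, 3}.
The Hessian is diagonal: diag(C_uu, C_vv). Second derivatives: C_uu(-1)=8, C_uu(0)=-4, C_uu(1)=8; C_vv(-2)=180, C_vv(1)=-72, C_vv(3)=120.
Local minima occur where both diagonal entries positive: (-1, -2), (-1, 3), (1, -2), (1, 3). Count: 4.

4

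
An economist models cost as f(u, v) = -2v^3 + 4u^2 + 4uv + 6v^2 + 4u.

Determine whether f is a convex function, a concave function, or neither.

The term -2v^3 is cubic, so the Hessian is not constant.
∂²f/∂v² = -12v + 12, which takes both signs as v varies (negative for sufficiently large v). A diagonal entry of the Hessian changing sign means the Hessian is neither positive- nor negative-semidefinite on all of R^2.

neither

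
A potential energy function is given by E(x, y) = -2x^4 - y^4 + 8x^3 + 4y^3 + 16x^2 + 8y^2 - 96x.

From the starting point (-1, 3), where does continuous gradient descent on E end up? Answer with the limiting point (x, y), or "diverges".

(2, 0)

E is separable, so gradient descent decouples: x follows -∂E/∂x, y follows -∂E/∂y.
∂E/∂x = -8(x - 3)(x - 2)(x + 2); at x=-1 this is -96, so x increases.
∂E/∂y = -4y(y - 4)(y + 1); at y=3 this is 48, so y decreases.
x converges to its nearest critical value 2 (a local min of the x-part); y converges to 0. The iterate converges to (2, 0).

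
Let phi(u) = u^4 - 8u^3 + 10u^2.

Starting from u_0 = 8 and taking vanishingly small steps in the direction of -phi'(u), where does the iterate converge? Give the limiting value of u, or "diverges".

phi'(u) = 4u(u - 5)(u - 1), so phi'(8) = 672.
Gradient descent moves in the -phi' direction, i.e. u is decreasing.
The nearest critical point in that direction is u = 5, where phi'' = 80 > 0 (a local minimum). The iterate converges there.

5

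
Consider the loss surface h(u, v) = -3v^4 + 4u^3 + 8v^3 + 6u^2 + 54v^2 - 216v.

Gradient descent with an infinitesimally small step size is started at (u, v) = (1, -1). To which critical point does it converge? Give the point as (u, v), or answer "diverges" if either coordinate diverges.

(0, 2)

h is separable, so gradient descent decouples: u follows -∂h/∂u, v follows -∂h/∂v.
∂h/∂u = 12u(u + 1); at u=1 this is 24, so u decreases.
∂h/∂v = -12(v - 3)(v - 2)(v + 3); at v=-1 this is -288, so v increases.
u converges to its nearest critical value 0 (a local min of the u-part); v converges to 2. The iterate converges to (0, 2).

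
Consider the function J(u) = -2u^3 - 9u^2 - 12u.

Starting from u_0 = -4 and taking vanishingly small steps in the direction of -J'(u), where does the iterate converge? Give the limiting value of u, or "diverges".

-2

J'(u) = -6(u + 1)(u + 2), so J'(-4) = -36.
Gradient descent moves in the -J' direction, i.e. u is increasing.
The nearest critical point in that direction is u = -2, where J'' = 6 > 0 (a local minimum). The iterate converges there.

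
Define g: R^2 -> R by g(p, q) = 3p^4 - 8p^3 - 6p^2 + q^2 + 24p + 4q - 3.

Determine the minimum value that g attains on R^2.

-26

g(p,q) separates as A(p) + B(q) − 3, so its minimum is min A + min B − 3.
A'(p) = 12(p - 2)(p - 1)(p + 1) vanishes at p ∈ {-1, 1, 2}; B'(q) = 2q + 4 vanishes at q ∈ {-2}.
Local minima of A (where A''>0): A(-1)=-19, A(2)=8. Local minima of B: B(-2)=-4.
So the global minimum of g is A(-1) + B(-2) − 3 = -19 − 4 − 3 = -26, attained at (-1, -2).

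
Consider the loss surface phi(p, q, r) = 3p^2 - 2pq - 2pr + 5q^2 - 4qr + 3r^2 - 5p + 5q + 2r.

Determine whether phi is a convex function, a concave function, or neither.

convex

phi is quadratic, so its Hessian is the constant matrix H = [[6, -2, -2], [-2, 10, -4], [-2, -4, 6]].
Leading principal minors: 6, 56, 168.
All positive ⇒ H ≻ 0 ⇒ convex.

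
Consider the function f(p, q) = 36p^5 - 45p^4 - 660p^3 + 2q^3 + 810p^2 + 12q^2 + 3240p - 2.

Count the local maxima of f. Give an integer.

2

f separates as a function of p plus a function of q, so ∇f=0 decouples.
∂f/∂p = 180(p - 3)(p - 2)(p + 1)(p + 3) = 0 at p ∈ {-3, -1, 2, 3}; ∂f/∂q = 6q(q + 4) = 0 at q ∈ {-4, 0}.
The Hessian is diagonal: diag(f_pp, f_qq). Second derivatives: f_pp(-3)=-10800, f_pp(-1)=4320, f_pp(2)=-2700, f_pp(3)=4320; f_qq(-4)=-24, f_qq(0)=24.
Local maxima occur where both diagonal entries negative: (-3, -4), (2, -4). Count: 2.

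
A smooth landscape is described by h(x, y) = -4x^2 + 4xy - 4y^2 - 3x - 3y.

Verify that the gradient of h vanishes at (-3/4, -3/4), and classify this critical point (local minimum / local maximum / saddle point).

∇h = (-8x + 4y - 3, 4x - 8y - 3); substituting (-3/4, -3/4) gives ∇h = (0, 0), so (-3/4, -3/4) is indeed a critical point.
The Hessian of h is constant: H = [[-8, 4], [4, -8]].
det(H) = (-8)·(-8) − 4² = 48.
det(H) > 0 and tr(H) = -16 < 0, so H is negative definite and the point is a local maximum.

local maximum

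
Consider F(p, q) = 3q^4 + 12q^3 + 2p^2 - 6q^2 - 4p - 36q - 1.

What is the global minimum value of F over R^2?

F(p,q) separates as A(p) + B(q) − 1, so its minimum is min A + min B − 1.
A'(p) = 4p - 4 vanishes at p ∈ {1}; B'(q) = 12(q - 1)(q + 1)(q + 3) vanishes at q ∈ {-3, -1, 1}.
Local minima of A (where A''>0): A(1)=-2. Local minima of B: B(-3)=-27, B(1)=-27.
So the global minimum of F is A(1) + B(-3) − 1 = -2 − 27 − 1 = -30, attained at (1, -3).

-30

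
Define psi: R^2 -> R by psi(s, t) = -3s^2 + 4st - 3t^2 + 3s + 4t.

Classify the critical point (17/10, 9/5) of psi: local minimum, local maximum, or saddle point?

The Hessian of psi is constant: H = [[-6, 4], [4, -6]].
det(H) = (-6)·(-6) − 4² = 20.
det(H) > 0 and tr(H) = -12 < 0, so H is negative definite and the point is a local maximum.

local maximum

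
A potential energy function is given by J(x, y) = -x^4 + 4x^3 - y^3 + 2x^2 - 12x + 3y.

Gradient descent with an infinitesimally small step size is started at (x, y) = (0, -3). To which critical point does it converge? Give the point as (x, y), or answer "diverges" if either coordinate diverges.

(1, -1)

J is separable, so gradient descent decouples: x follows -∂J/∂x, y follows -∂J/∂y.
∂J/∂x = -4(x - 3)(x - 1)(x + 1); at x=0 this is -12, so x increases.
∂J/∂y = -3(y - 1)(y + 1); at y=-3 this is -24, so y increases.
x converges to its nearest critical value 1 (a local min of the x-part); y converges to -1. The iterate converges to (1, -1).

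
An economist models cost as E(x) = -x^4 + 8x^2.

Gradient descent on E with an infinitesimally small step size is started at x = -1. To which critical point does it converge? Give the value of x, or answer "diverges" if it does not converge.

E'(x) = -4x(x - 2)(x + 2), so E'(-1) = -12.
Gradient descent moves in the -E' direction, i.e. x is increasing.
The nearest critical point in that direction is x = 0, where E'' = 16 > 0 (a local minimum). The iterate converges there.

0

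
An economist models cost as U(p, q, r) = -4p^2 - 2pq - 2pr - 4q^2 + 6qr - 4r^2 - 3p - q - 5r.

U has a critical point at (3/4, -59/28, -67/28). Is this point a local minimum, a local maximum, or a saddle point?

local maximum

The Hessian is constant: H = [[-8, -2, -2], [-2, -8, 6], [-2, 6, -8]].
Leading principal minors: Δ₁ = -8, Δ₂ = 60, Δ₃ = -112.
The minors alternate sign starting negative (−, +, −), so H is negative definite: a local maximum.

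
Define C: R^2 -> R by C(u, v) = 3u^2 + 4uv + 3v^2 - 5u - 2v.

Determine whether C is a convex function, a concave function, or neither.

convex

C is quadratic, so its Hessian is the constant matrix H = [[6, 4], [4, 6]].
det(H) = 20, tr(H) = 12.
det(H) > 0 and tr(H) > 0, so H is positive definite everywhere: convex.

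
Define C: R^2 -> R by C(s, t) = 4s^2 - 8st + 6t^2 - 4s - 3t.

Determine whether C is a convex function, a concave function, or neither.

convex

C is quadratic, so its Hessian is the constant matrix H = [[8, -8], [-8, 12]].
det(H) = 32, tr(H) = 20.
det(H) > 0 and tr(H) > 0, so H is positive definite everywhere: convex.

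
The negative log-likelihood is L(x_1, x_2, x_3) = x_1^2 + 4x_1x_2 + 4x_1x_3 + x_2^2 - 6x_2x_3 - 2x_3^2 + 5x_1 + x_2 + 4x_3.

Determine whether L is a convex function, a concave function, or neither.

L is quadratic, so its Hessian is the constant matrix H = [[2, 4, 4], [4, 2, -6], [4, -6, -4]].
Leading principal minors: 2, -12, -248.
Neither pattern holds ⇒ H is indefinite ⇒ neither convex nor concave.

neither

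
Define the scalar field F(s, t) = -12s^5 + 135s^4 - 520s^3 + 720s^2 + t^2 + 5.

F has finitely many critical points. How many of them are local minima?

2

F separates as a function of s plus a function of t, so ∇F=0 decouples.
∂F/∂s = -60s(s - 4)(s - 3)(s - 2) = 0 at s ∈ {0, 2, 3, 4}; ∂F/∂t = 2t = 0 at t ∈ {0}.
The Hessian is diagonal: diag(F_ss, F_tt). Second derivatives: F_ss(0)=1440, F_ss(2)=-240, F_ss(3)=180, F_ss(4)=-480; F_tt(0)=2.
Local minima occur where both diagonal entries positive: (0, 0), (3, 0). Count: 2.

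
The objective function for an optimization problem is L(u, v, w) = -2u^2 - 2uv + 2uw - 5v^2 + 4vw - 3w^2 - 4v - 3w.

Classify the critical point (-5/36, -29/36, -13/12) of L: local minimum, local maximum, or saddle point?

The Hessian is constant: H = [[-4, -2, 2], [-2, -10, 4], [2, 4, -6]].
Leading principal minors: Δ₁ = -4, Δ₂ = 36, Δ₃ = -144.
The minors alternate sign starting negative (−, +, −), so H is negative definite: a local maximum.

local maximum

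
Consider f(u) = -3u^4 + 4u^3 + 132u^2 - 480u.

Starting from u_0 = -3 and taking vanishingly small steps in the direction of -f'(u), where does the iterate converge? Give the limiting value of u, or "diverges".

2

f'(u) = -12(u - 4)(u - 2)(u + 5), so f'(-3) = -840.
Gradient descent moves in the -f' direction, i.e. u is increasing.
The nearest critical point in that direction is u = 2, where f'' = 168 > 0 (a local minimum). The iterate converges there.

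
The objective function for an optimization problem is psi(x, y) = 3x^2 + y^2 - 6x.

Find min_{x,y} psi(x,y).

psi(x,y) separates as P(x) + Q(y), so its minimum is min P + min Q.
P'(x) = 6x - 6 vanishes at x ∈ {1}; Q'(y) = 2y vanishes at y ∈ {0}.
Local minima of P (where P''>0): P(1)=-3. Local minima of Q: Q(0)=0.
So the global minimum of psi is P(1) + Q(0) = -3 + 0 = -3, attained at (1, 0).

-3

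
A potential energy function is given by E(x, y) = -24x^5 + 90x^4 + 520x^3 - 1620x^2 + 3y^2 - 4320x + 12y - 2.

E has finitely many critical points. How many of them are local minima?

2

E separates as a function of x plus a function of y, so ∇E=0 decouples.
∂E/∂x = -120(x - 4)(x - 3)(x + 1)(x + 3) = 0 at x ∈ {-3, -1, 3, 4}; ∂E/∂y = 6(y + 2) = 0 at y ∈ {-2}.
The Hessian is diagonal: diag(E_xx, E_yy). Second derivatives: E_xx(-3)=10080, E_xx(-1)=-4800, E_xx(3)=2880, E_xx(4)=-4200; E_yy(-2)=6.
Local minima occur where both diagonal entries positive: (-3, -2), (3, -2). Count: 2.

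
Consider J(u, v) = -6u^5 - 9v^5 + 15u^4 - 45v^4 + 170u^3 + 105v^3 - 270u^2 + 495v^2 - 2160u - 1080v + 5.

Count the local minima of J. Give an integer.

4

J separates as a function of u plus a function of v, so ∇J=0 decouples.
∂J/∂u = -30(u - 4)(u - 3)(u + 2)(u + 3) = 0 at u ∈ {-3, -2, 3, 4}; ∂J/∂v = -45(v - 2)(v - 1)(v + 3)(v + 4) = 0 at v ∈ {-4, -3, 1, 2}.
The Hessian is diagonal: diag(J_uu, J_vv). Second derivatives: J_uu(-3)=1260, J_uu(-2)=-900, J_uu(3)=900, J_uu(4)=-1260; J_vv(-4)=1350, J_vv(-3)=-900, J_vv(1)=900, J_vv(2)=-1350.
Local minima occur where both diagonal entries positive: (-3, -4), (-3, 1), (3, -4), (3, 1). Count: 4.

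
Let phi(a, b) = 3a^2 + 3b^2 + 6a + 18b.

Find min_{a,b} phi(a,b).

-30

phi(a,b) separates as P(a) + Q(b), so its minimum is min P + min Q.
P'(a) = 6a + 6 vanishes at a ∈ {-1}; Q'(b) = 6b + 18 vanishes at b ∈ {-3}.
Local minima of P (where P''>0): P(-1)=-3. Local minima of Q: Q(-3)=-27.
So the global minimum of phi is P(-1) + Q(-3) = -3 − 27 = -30, attained at (-1, -3).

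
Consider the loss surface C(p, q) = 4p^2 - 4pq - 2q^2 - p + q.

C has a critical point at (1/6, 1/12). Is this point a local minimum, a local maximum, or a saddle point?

saddle point

The Hessian of C is constant: H = [[8, -4], [-4, -4]].
det(H) = 8·(-4) − (-4)² = -48.
Since det(H) < 0, H is indefinite and the critical point is a saddle point.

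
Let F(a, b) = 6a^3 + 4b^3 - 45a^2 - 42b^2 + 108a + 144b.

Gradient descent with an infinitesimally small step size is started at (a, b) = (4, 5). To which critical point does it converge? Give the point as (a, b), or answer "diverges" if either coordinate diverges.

(3, 4)

F is separable, so gradient descent decouples: a follows -∂F/∂a, b follows -∂F/∂b.
∂F/∂a = 18(a - 3)(a - 2); at a=4 this is 36, so a decreases.
∂F/∂b = 12(b - 4)(b - 3); at b=5 this is 24, so b decreases.
a converges to its nearest critical value 3 (a local min of the a-part); b converges to 4. The iterate converges to (3, 4).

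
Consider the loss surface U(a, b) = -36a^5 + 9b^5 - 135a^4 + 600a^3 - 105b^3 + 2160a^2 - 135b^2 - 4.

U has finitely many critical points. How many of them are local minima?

4

U separates as a function of a plus a function of b, so ∇U=0 decouples.
∂U/∂a = -180a(a - 3)(a + 2)(a + 4) = 0 at a ∈ {-4, -2, 0, 3}; ∂U/∂b = 45b(b - 3)(b + 1)(b + 2) = 0 at b ∈ {-2, -1, 0, 3}.
The Hessian is diagonal: diag(U_aa, U_bb). Second derivatives: U_aa(-4)=10080, U_aa(-2)=-3600, U_aa(0)=4320, U_aa(3)=-18900; U_bb(-2)=-450, U_bb(-1)=180, U_bb(0)=-270, U_bb(3)=2700.
Local minima occur where both diagonal entries positive: (-4, -1), (-4, 3), (0, -1), (0, 3). Count: 4.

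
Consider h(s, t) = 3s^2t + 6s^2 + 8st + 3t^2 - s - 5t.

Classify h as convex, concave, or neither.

The term 3s^2t is cubic, so the Hessian is not constant.
∂²h/∂s² = 6t + 12, which takes both signs as t varies (negative for sufficiently negative t). A diagonal entry of the Hessian changing sign means the Hessian is neither positive- nor negative-semidefinite on all of R^2.

neither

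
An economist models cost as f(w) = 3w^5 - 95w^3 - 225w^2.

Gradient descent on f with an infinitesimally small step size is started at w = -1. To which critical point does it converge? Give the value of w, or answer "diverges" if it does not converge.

-2

f'(w) = 15w(w - 5)(w + 2)(w + 3), so f'(-1) = 180.
Gradient descent moves in the -f' direction, i.e. w is decreasing.
The nearest critical point in that direction is w = -2, where f'' = 210 > 0 (a local minimum). The iterate converges there.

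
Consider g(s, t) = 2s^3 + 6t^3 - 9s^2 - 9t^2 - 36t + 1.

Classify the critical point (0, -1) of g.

The mixed partial ∂²g/∂s∂t is 0, so the Hessian at any point is diag(g_ss, g_tt) = diag(6(2s - 3), 18(2t - 1)).
At (0, -1): H = diag(-18, -54).
Both eigenvalues are negative, so H is negative definite: a local maximum.

local maximum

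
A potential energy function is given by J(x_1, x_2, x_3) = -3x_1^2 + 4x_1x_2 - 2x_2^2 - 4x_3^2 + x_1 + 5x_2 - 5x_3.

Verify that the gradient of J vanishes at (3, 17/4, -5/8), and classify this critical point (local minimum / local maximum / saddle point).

∇J = (-6x_1 + 4x_2 + 1, 4x_1 - 4x_2 + 5, -8x_3 - 5); substituting (3, 17/4, -5/8) gives ∇J = (0, 0, 0), so (3, 17/4, -5/8) is indeed a critical point.
The Hessian is constant: H = [[-6, 4, 0], [4, -4, 0], [0, 0, -8]].
Leading principal minors: Δ₁ = -6, Δ₂ = 8, Δ₃ = -64.
The minors alternate sign starting negative (−, +, −), so H is negative definite: a local maximum.

local maximum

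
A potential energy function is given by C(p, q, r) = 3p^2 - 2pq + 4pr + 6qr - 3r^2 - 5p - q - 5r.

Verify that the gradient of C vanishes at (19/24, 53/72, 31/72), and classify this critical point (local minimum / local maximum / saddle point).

saddle point

∇C = (6p - 2q + 4r - 5, -2p + 6r - 1, 4p + 6q - 6r - 5); substituting (19/24, 53/72, 31/72) gives ∇C = (0, 0, 0), so (19/24, 53/72, 31/72) is indeed a critical point.
The Hessian is constant: H = [[6, -2, 4], [-2, 0, 6], [4, 6, -6]].
Leading principal minors: Δ₁ = 6, Δ₂ = -4, Δ₃ = -288.
The minors fit neither the all-positive nor the alternating-sign pattern, so H is indefinite: a saddle point.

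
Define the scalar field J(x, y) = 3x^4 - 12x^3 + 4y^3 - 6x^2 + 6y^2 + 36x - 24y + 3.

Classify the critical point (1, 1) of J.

saddle point

The mixed partial ∂²J/∂x∂y is 0, so the Hessian at any point is diag(J_xx, J_yy) = diag(12(3x^2 - 6x - 1), 12(2y + 1)).
At (1, 1): H = diag(-48, 36).
The eigenvalues have opposite signs, so H is indefinite: a saddle point.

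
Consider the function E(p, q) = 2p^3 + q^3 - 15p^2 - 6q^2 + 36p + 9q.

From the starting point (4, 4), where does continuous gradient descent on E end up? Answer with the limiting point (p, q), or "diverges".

E is separable, so gradient descent decouples: p follows -∂E/∂p, q follows -∂E/∂q.
∂E/∂p = 6(p - 3)(p - 2); at p=4 this is 12, so p decreases.
∂E/∂q = 3(q - 3)(q - 1); at q=4 this is 9, so q decreases.
p converges to its nearest critical value 3 (a local min of the p-part); q converges to 3. The iterate converges to (3, 3).

(3, 3)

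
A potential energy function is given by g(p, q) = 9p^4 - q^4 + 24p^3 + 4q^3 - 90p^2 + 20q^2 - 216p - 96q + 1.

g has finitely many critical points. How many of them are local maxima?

g separates as a function of p plus a function of q, so ∇g=0 decouples.
∂g/∂p = 36(p - 2)(p + 1)(p + 3) = 0 at p ∈ {-3, -1, 2}; ∂g/∂q = -4(q - 4)(q - 2)(q + 3) = 0 at q ∈ {-3, 2, 4}.
The Hessian is diagonal: diag(g_pp, g_qq). Second derivatives: g_pp(-3)=360, g_pp(-1)=-216, g_pp(2)=540; g_qq(-3)=-140, g_qq(2)=40, g_qq(4)=-56.
Local maxima occur where both diagonal entries negative: (-1, -3), (-1, 4). Count: 2.

2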